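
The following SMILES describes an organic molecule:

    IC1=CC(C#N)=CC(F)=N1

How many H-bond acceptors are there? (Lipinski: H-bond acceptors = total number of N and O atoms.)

N atoms: 2; O atoms: 0.
Lipinski HBA = 2 + 0 = 2.

2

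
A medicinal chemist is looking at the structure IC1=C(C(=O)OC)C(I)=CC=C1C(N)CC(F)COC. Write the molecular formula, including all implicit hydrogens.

Walk through each heavy atom and fill implicit hydrogens from standard valence (C 4, N 3, O 2, S 2, halogen 1):
  atom 1: I (halogen, monovalent) → 0 H
  atom 2: C, bond orders sum to 4 (valence 4) → 0 H
  atom 3: C, bond orders sum to 4 (valence 4) → 0 H
  atom 4: C, bond orders sum to 4 (valence 4) → 0 H
  atom 5: O, bond orders sum to 2 (valence 2) → 0 H
  atom 6: O, bond orders sum to 2 (valence 2) → 0 H
  atom 7: C, bond orders sum to 1 (valence 4) → 3 H
  atom 8: C, bond orders sum to 4 (valence 4) → 0 H
  atom 9: I (halogen, monovalent) → 0 H
  atom 10: C, bond orders sum to 3 (valence 4) → 1 H
  atom 11: C, bond orders sum to 3 (valence 4) → 1 H
  atom 12: C, bond orders sum to 4 (valence 4) → 0 H
  atom 13: C, bond orders sum to 3 (valence 4) → 1 H
  atom 14: N, bond orders sum to 1 (valence 3) → 2 H
  atom 15: C, bond orders sum to 2 (valence 4) → 2 H
  atom 16: C, bond orders sum to 3 (valence 4) → 1 H
  atom 17: F (halogen, monovalent) → 0 H
  atom 18: C, bond orders sum to 2 (valence 4) → 2 H
  atom 19: O, bond orders sum to 2 (valence 2) → 0 H
  atom 20: C, bond orders sum to 1 (valence 4) → 3 H
Totals → C:13, H:16, F:1, I:2, N:1, O:3.

C13H16FI2NO3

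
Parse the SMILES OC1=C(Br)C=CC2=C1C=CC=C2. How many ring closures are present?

In SMILES, each pair of matching ring-closure digits denotes one ring-closing bond; the number of such bonds equals the number of independent rings.
Ring-closure bonds here: 2.

2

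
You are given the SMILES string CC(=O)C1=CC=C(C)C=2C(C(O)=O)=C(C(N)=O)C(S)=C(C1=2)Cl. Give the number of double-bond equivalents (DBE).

Degree of unsaturation = (number of rings) + (number of π bonds).
Ring closures in the SMILES: 2.
π bonds: 8 double bonds (each 1 DoU) → 8 DoU from unsaturation.
Total DoU = 2 + 8 = 10.

10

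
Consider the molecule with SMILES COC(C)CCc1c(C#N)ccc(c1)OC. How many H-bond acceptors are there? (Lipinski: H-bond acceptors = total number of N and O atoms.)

N atoms: 1; O atoms: 2.
Lipinski HBA = 1 + 2 = 3.

3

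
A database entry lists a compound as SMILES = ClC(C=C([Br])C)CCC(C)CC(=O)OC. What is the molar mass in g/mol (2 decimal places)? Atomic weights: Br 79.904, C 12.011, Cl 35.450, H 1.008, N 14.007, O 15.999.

297.62 g/mol

First, the molecular formula is C11H18BrClO2 (counting implicit H from valence).
  Br: 1 × 79.904 = 79.904
  C: 11 × 12.011 = 132.121
  Cl: 1 × 35.450 = 35.450
  H: 18 × 1.008 = 18.144
  O: 2 × 15.999 = 31.998
Sum: 1×79.904 + 11×12.011 + 1×35.450 + 18×1.008 + 2×15.999 = 297.617 → 297.62 g/mol.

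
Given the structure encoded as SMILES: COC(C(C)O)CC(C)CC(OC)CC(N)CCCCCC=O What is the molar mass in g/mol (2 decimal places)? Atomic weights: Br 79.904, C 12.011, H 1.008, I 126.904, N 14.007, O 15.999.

First, the molecular formula is C18H37NO4 (counting implicit H from valence).
  C: 18 × 12.011 = 216.198
  H: 37 × 1.008 = 37.296
  N: 1 × 14.007 = 14.007
  O: 4 × 15.999 = 63.996
Sum: 18×12.011 + 37×1.008 + 1×14.007 + 4×15.999 = 331.497 → 331.50 g/mol.

331.50 g/mol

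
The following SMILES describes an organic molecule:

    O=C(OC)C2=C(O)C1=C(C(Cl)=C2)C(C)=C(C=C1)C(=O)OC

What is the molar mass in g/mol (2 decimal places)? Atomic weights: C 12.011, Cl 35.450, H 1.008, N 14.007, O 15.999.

First, the molecular formula is C15H13ClO5 (counting implicit H from valence).
  C: 15 × 12.011 = 180.165
  Cl: 1 × 35.450 = 35.450
  H: 13 × 1.008 = 13.104
  O: 5 × 15.999 = 79.995
Sum: 15×12.011 + 1×35.450 + 13×1.008 + 5×15.999 = 308.714 → 308.71 g/mol.

308.71 g/mol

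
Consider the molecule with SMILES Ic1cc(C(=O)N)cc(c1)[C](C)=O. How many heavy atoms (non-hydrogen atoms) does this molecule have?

Every atom symbol written in the SMILES (organic subset) is one heavy atom; implicit H are not written.
Heavy atoms by element → C:9, I:1, N:1, O:2.
Total: 13.

13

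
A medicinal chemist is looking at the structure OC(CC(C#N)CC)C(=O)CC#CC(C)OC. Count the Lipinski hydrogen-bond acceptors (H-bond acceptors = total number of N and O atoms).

N atoms: 1; O atoms: 3.
Lipinski HBA = 1 + 3 = 4.

4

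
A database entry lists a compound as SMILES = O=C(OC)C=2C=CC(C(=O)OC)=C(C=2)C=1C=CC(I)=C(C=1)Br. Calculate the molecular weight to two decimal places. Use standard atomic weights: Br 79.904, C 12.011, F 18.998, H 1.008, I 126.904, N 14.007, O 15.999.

First, the molecular formula is C16H12BrIO4 (counting implicit H from valence).
  Br: 1 × 79.904 = 79.904
  C: 16 × 12.011 = 192.176
  H: 12 × 1.008 = 12.096
  I: 1 × 126.904 = 126.904
  O: 4 × 15.999 = 63.996
Sum: 1×79.904 + 16×12.011 + 12×1.008 + 1×126.904 + 4×15.999 = 475.076 → 475.08 g/mol.

475.08 g/mol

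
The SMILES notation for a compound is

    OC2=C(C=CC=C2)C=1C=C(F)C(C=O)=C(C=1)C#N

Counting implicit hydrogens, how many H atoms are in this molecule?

8

Walk through each heavy atom and fill implicit hydrogens from standard valence (C 4, N 3, O 2, S 2, halogen 1):
  atom 1: O, bond orders sum to 1 (valence 2) → 1 H
  atom 2: C, bond orders sum to 4 (valence 4) → 0 H
  atom 3: C, bond orders sum to 4 (valence 4) → 0 H
  atom 4: C, bond orders sum to 3 (valence 4) → 1 H
  atom 5: C, bond orders sum to 3 (valence 4) → 1 H
  atom 6: C, bond orders sum to 3 (valence 4) → 1 H
  atom 7: C, bond orders sum to 3 (valence 4) → 1 H
  atom 8: C, bond orders sum to 4 (valence 4) → 0 H
  atom 9: C, bond orders sum to 3 (valence 4) → 1 H
  atom 10: C, bond orders sum to 4 (valence 4) → 0 H
  atom 11: F (halogen, monovalent) → 0 H
  atom 12: C, bond orders sum to 4 (valence 4) → 0 H
  atom 13: C, bond orders sum to 3 (valence 4) → 1 H
  atom 14: O, bond orders sum to 2 (valence 2) → 0 H
  atom 15: C, bond orders sum to 4 (valence 4) → 0 H
  atom 16: C, bond orders sum to 3 (valence 4) → 1 H
  atom 17: C, bond orders sum to 4 (valence 4) → 0 H
  atom 18: N, bond orders sum to 3 (valence 3) → 0 H
Total hydrogens: 8.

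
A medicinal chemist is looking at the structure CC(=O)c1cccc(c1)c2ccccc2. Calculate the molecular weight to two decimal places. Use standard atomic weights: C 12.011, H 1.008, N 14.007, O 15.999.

196.25 g/mol

First, the molecular formula is C14H12O (counting implicit H from valence).
  C: 14 × 12.011 = 168.154
  H: 12 × 1.008 = 12.096
  O: 1 × 15.999 = 15.999
Sum: 14×12.011 + 12×1.008 + 1×15.999 = 196.249 → 196.25 g/mol.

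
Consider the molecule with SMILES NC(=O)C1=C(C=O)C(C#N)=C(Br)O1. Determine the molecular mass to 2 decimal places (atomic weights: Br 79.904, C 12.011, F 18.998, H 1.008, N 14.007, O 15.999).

243.02 g/mol

First, the molecular formula is C7H3BrN2O3 (counting implicit H from valence).
  Br: 1 × 79.904 = 79.904
  C: 7 × 12.011 = 84.077
  H: 3 × 1.008 = 3.024
  N: 2 × 14.007 = 28.014
  O: 3 × 15.999 = 47.997
Sum: 1×79.904 + 7×12.011 + 3×1.008 + 2×14.007 + 3×15.999 = 243.016 → 243.02 g/mol.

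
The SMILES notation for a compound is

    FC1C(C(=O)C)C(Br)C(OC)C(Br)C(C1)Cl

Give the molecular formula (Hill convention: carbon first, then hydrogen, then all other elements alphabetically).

C10H14Br2ClFO2

Walk through each heavy atom and fill implicit hydrogens from standard valence (C 4, N 3, O 2, S 2, halogen 1):
  atom 1: F (halogen, monovalent) → 0 H
  atom 2: C, bond orders sum to 3 (valence 4) → 1 H
  atom 3: C, bond orders sum to 3 (valence 4) → 1 H
  atom 4: C, bond orders sum to 4 (valence 4) → 0 H
  atom 5: O, bond orders sum to 2 (valence 2) → 0 H
  atom 6: C, bond orders sum to 1 (valence 4) → 3 H
  atom 7: C, bond orders sum to 3 (valence 4) → 1 H
  atom 8: Br (halogen, monovalent) → 0 H
  atom 9: C, bond orders sum to 3 (valence 4) → 1 H
  atom 10: O, bond orders sum to 2 (valence 2) → 0 H
  atom 11: C, bond orders sum to 1 (valence 4) → 3 H
  atom 12: C, bond orders sum to 3 (valence 4) → 1 H
  atom 13: Br (halogen, monovalent) → 0 H
  atom 14: C, bond orders sum to 3 (valence 4) → 1 H
  atom 15: C, bond orders sum to 2 (valence 4) → 2 H
  atom 16: Cl (halogen, monovalent) → 0 H
Totals → C:10, H:14, Br:2, Cl:1, F:1, O:2.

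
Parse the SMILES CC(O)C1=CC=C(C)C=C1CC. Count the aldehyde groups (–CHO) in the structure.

0

Scan the SMILES for the aldehyde motif — none present.
Groups that are present: 1 hydroxyl.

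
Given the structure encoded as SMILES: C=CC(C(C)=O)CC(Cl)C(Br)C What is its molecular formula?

C9H14BrClO

Walk through each heavy atom and fill implicit hydrogens from standard valence (C 4, N 3, O 2, S 2, halogen 1):
  atom 1: C, bond orders sum to 2 (valence 4) → 2 H
  atom 2: C, bond orders sum to 3 (valence 4) → 1 H
  atom 3: C, bond orders sum to 3 (valence 4) → 1 H
  atom 4: C, bond orders sum to 4 (valence 4) → 0 H
  atom 5: C, bond orders sum to 1 (valence 4) → 3 H
  atom 6: O, bond orders sum to 2 (valence 2) → 0 H
  atom 7: C, bond orders sum to 2 (valence 4) → 2 H
  atom 8: C, bond orders sum to 3 (valence 4) → 1 H
  atom 9: Cl (halogen, monovalent) → 0 H
  atom 10: C, bond orders sum to 3 (valence 4) → 1 H
  atom 11: Br (halogen, monovalent) → 0 H
  atom 12: C, bond orders sum to 1 (valence 4) → 3 H
Totals → C:9, H:14, Br:1, Cl:1, O:1.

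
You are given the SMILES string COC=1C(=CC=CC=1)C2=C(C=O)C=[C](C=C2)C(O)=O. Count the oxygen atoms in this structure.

Scan the SMILES for O atoms (remember two-letter symbols like Cl and Br are single atoms).
Oxygen count: 4.

4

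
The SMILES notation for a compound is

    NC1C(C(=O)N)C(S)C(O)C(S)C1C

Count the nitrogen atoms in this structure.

2

Scan the SMILES for N atoms (remember two-letter symbols like Cl and Br are single atoms).
Nitrogen count: 2.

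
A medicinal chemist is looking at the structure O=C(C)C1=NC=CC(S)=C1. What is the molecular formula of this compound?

C7H7NOS

Walk through each heavy atom and fill implicit hydrogens from standard valence (C 4, N 3, O 2, S 2, halogen 1):
  atom 1: O, bond orders sum to 2 (valence 2) → 0 H
  atom 2: C, bond orders sum to 4 (valence 4) → 0 H
  atom 3: C, bond orders sum to 1 (valence 4) → 3 H
  atom 4: C, bond orders sum to 4 (valence 4) → 0 H
  atom 5: N, bond orders sum to 3 (valence 3) → 0 H
  atom 6: C, bond orders sum to 3 (valence 4) → 1 H
  atom 7: C, bond orders sum to 3 (valence 4) → 1 H
  atom 8: C, bond orders sum to 4 (valence 4) → 0 H
  atom 9: S, bond orders sum to 1 (valence 2) → 1 H
  atom 10: C, bond orders sum to 3 (valence 4) → 1 H
Totals → C:7, H:7, N:1, O:1, S:1.
In Hill order: C7H7NOS.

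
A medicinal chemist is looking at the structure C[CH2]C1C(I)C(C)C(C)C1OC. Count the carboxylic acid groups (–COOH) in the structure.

Scan the SMILES for the carboxylic acid motif — none present.
Groups that are present: 1 ether.

0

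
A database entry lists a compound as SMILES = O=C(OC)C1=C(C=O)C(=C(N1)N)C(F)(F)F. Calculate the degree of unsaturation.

5

Degree of unsaturation = (number of rings) + (number of π bonds).
Ring closures in the SMILES: 1.
π bonds: 4 double bonds (each 1 DoU) → 4 DoU from unsaturation.
Total DoU = 1 + 4 = 5.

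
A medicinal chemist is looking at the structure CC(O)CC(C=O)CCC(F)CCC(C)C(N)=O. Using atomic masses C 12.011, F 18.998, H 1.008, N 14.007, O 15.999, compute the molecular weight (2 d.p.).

First, the molecular formula is C13H24FNO3 (counting implicit H from valence).
  C: 13 × 12.011 = 156.143
  F: 1 × 18.998 = 18.998
  H: 24 × 1.008 = 24.192
  N: 1 × 14.007 = 14.007
  O: 3 × 15.999 = 47.997
Sum: 13×12.011 + 1×18.998 + 24×1.008 + 1×14.007 + 3×15.999 = 261.337 → 261.34 g/mol.

261.34 g/mol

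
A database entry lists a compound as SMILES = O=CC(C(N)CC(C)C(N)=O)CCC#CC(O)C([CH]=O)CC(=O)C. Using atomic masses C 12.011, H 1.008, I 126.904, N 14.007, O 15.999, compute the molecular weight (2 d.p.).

338.40 g/mol

First, the molecular formula is C17H26N2O5 (counting implicit H from valence).
  C: 17 × 12.011 = 204.187
  H: 26 × 1.008 = 26.208
  N: 2 × 14.007 = 28.014
  O: 5 × 15.999 = 79.995
Sum: 17×12.011 + 26×1.008 + 2×14.007 + 5×15.999 = 338.404 → 338.40 g/mol.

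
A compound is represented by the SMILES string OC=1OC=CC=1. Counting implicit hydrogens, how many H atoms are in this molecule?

4

Walk through each heavy atom and fill implicit hydrogens from standard valence (C 4, N 3, O 2, S 2, halogen 1):
  atom 1: O, bond orders sum to 1 (valence 2) → 1 H
  atom 2: C, bond orders sum to 4 (valence 4) → 0 H
  atom 3: O, bond orders sum to 2 (valence 2) → 0 H
  atom 4: C, bond orders sum to 3 (valence 4) → 1 H
  atom 5: C, bond orders sum to 3 (valence 4) → 1 H
  atom 6: C, bond orders sum to 3 (valence 4) → 1 H
Total hydrogens: 4.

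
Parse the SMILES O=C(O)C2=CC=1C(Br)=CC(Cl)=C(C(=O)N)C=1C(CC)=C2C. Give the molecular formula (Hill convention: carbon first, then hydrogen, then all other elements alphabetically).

C15H13BrClNO3

Walk through each heavy atom and fill implicit hydrogens from standard valence (C 4, N 3, O 2, S 2, halogen 1):
  atom 1: O, bond orders sum to 2 (valence 2) → 0 H
  atom 2: C, bond orders sum to 4 (valence 4) → 0 H
  atom 3: O, bond orders sum to 1 (valence 2) → 1 H
  atom 4: C, bond orders sum to 4 (valence 4) → 0 H
  atom 5: C, bond orders sum to 3 (valence 4) → 1 H
  atom 6: C, bond orders sum to 4 (valence 4) → 0 H
  atom 7: C, bond orders sum to 4 (valence 4) → 0 H
  atom 8: Br (halogen, monovalent) → 0 H
  atom 9: C, bond orders sum to 3 (valence 4) → 1 H
  atom 10: C, bond orders sum to 4 (valence 4) → 0 H
  atom 11: Cl (halogen, monovalent) → 0 H
  atom 12: C, bond orders sum to 4 (valence 4) → 0 H
  atom 13: C, bond orders sum to 4 (valence 4) → 0 H
  atom 14: O, bond orders sum to 2 (valence 2) → 0 H
  atom 15: N, bond orders sum to 1 (valence 3) → 2 H
  atom 16: C, bond orders sum to 4 (valence 4) → 0 H
  atom 17: C, bond orders sum to 4 (valence 4) → 0 H
  atom 18: C, bond orders sum to 2 (valence 4) → 2 H
  atom 19: C, bond orders sum to 1 (valence 4) → 3 H
  atom 20: C, bond orders sum to 4 (valence 4) → 0 H
  atom 21: C, bond orders sum to 1 (valence 4) → 3 H
Totals → C:15, H:13, Br:1, Cl:1, N:1, O:3.
In Hill order: C15H13BrClNO3.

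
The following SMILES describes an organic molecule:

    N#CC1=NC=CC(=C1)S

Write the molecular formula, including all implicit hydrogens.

Walk through each heavy atom and fill implicit hydrogens from standard valence (C 4, N 3, O 2, S 2, halogen 1):
  atom 1: N, bond orders sum to 3 (valence 3) → 0 H
  atom 2: C, bond orders sum to 4 (valence 4) → 0 H
  atom 3: C, bond orders sum to 4 (valence 4) → 0 H
  atom 4: N, bond orders sum to 3 (valence 3) → 0 H
  atom 5: C, bond orders sum to 3 (valence 4) → 1 H
  atom 6: C, bond orders sum to 3 (valence 4) → 1 H
  atom 7: C, bond orders sum to 4 (valence 4) → 0 H
  atom 8: C, bond orders sum to 3 (valence 4) → 1 H
  atom 9: S, bond orders sum to 1 (valence 2) → 1 H
Totals → C:6, H:4, N:2, S:1.

C6H4N2S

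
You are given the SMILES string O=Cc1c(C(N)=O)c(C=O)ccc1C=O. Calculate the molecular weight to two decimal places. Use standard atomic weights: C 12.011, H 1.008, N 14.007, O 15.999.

205.17 g/mol

First, the molecular formula is C10H7NO4 (counting implicit H from valence).
  C: 10 × 12.011 = 120.110
  H: 7 × 1.008 = 7.056
  N: 1 × 14.007 = 14.007
  O: 4 × 15.999 = 63.996
Sum: 10×12.011 + 7×1.008 + 1×14.007 + 4×15.999 = 205.169 → 205.17 g/mol.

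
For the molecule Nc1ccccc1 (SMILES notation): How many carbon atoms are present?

6

Count every carbon token in the SMILES (each C, including those in ring-closure positions and inside branches).
Carbon count: 6.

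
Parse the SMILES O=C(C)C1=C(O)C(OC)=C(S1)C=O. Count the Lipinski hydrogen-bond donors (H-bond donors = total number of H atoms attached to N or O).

Donors: find every N or O and count the H atoms it carries.
  atom 1 (O): bond orders sum to 2 → 0 H
  atom 6 (O): bond orders sum to 1 → 1 H
  atom 8 (O): bond orders sum to 2 → 0 H
  atom 13 (O): bond orders sum to 2 → 0 H
Lipinski HBD = 1.

1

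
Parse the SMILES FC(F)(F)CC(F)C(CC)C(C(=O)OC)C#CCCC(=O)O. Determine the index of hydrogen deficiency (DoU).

Degree of unsaturation = (number of rings) + (number of π bonds).
Ring closures in the SMILES: 0.
π bonds: 2 double bonds (each 1 DoU), 1 triple bond (each 2 DoU) → 4 DoU from unsaturation.
Total DoU = 0 + 4 = 4.

4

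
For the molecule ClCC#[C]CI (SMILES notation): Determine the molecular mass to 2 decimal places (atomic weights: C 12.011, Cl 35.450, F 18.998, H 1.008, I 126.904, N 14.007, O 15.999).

First, the molecular formula is C4H4ClI (counting implicit H from valence).
  C: 4 × 12.011 = 48.044
  Cl: 1 × 35.450 = 35.450
  H: 4 × 1.008 = 4.032
  I: 1 × 126.904 = 126.904
Sum: 4×12.011 + 1×35.450 + 4×1.008 + 1×126.904 = 214.430 → 214.43 g/mol.

214.43 g/mol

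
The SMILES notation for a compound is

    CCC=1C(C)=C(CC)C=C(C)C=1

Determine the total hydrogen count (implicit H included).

18

Walk through each heavy atom and fill implicit hydrogens from standard valence (C 4, N 3, O 2, S 2, halogen 1):
  atom 1: C, bond orders sum to 1 (valence 4) → 3 H
  atom 2: C, bond orders sum to 2 (valence 4) → 2 H
  atom 3: C, bond orders sum to 4 (valence 4) → 0 H
  atom 4: C, bond orders sum to 4 (valence 4) → 0 H
  atom 5: C, bond orders sum to 1 (valence 4) → 3 H
  atom 6: C, bond orders sum to 4 (valence 4) → 0 H
  atom 7: C, bond orders sum to 2 (valence 4) → 2 H
  atom 8: C, bond orders sum to 1 (valence 4) → 3 H
  atom 9: C, bond orders sum to 3 (valence 4) → 1 H
  atom 10: C, bond orders sum to 4 (valence 4) → 0 H
  atom 11: C, bond orders sum to 1 (valence 4) → 3 H
  atom 12: C, bond orders sum to 3 (valence 4) → 1 H
Total hydrogens: 18.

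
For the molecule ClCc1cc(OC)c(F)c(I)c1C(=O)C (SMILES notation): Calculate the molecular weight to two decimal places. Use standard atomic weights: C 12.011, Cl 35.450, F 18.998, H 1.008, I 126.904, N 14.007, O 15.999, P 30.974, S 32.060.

342.53 g/mol

First, the molecular formula is C10H9ClFIO2 (counting implicit H from valence).
  C: 10 × 12.011 = 120.110
  Cl: 1 × 35.450 = 35.450
  F: 1 × 18.998 = 18.998
  H: 9 × 1.008 = 9.072
  I: 1 × 126.904 = 126.904
  O: 2 × 15.999 = 31.998
Sum: 10×12.011 + 1×35.450 + 1×18.998 + 9×1.008 + 1×126.904 + 2×15.999 = 342.532 → 342.53 g/mol.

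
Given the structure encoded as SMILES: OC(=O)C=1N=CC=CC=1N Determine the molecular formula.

C6H6N2O2

Walk through each heavy atom and fill implicit hydrogens from standard valence (C 4, N 3, O 2, S 2, halogen 1):
  atom 1: O, bond orders sum to 1 (valence 2) → 1 H
  atom 2: C, bond orders sum to 4 (valence 4) → 0 H
  atom 3: O, bond orders sum to 2 (valence 2) → 0 H
  atom 4: C, bond orders sum to 4 (valence 4) → 0 H
  atom 5: N, bond orders sum to 3 (valence 3) → 0 H
  atom 6: C, bond orders sum to 3 (valence 4) → 1 H
  atom 7: C, bond orders sum to 3 (valence 4) → 1 H
  atom 8: C, bond orders sum to 3 (valence 4) → 1 H
  atom 9: C, bond orders sum to 4 (valence 4) → 0 H
  atom 10: N, bond orders sum to 1 (valence 3) → 2 H
Totals → C:6, H:6, N:2, O:2.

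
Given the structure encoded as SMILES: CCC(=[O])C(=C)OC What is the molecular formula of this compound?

Walk through each heavy atom and fill implicit hydrogens from standard valence (C 4, N 3, O 2, S 2, halogen 1):
  atom 1: C, bond orders sum to 1 (valence 4) → 3 H
  atom 2: C, bond orders sum to 2 (valence 4) → 2 H
  atom 3: C, bond orders sum to 4 (valence 4) → 0 H
  atom 4: O with explicit H count 0
  atom 5: C, bond orders sum to 4 (valence 4) → 0 H
  atom 6: C, bond orders sum to 2 (valence 4) → 2 H
  atom 7: O, bond orders sum to 2 (valence 2) → 0 H
  atom 8: C, bond orders sum to 1 (valence 4) → 3 H
Totals → C:6, H:10, O:2.
In Hill order: C6H10O2.

C6H10O2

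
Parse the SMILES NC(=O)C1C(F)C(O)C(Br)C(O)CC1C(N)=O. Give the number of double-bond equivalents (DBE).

3

Degree of unsaturation = (number of rings) + (number of π bonds).
Ring closures in the SMILES: 1.
π bonds: 2 double bonds (each 1 DoU) → 2 DoU from unsaturation.
Total DoU = 1 + 2 = 3.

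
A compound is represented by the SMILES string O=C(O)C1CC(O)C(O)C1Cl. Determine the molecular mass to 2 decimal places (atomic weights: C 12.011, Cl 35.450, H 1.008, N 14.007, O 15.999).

180.58 g/mol

First, the molecular formula is C6H9ClO4 (counting implicit H from valence).
  C: 6 × 12.011 = 72.066
  Cl: 1 × 35.450 = 35.450
  H: 9 × 1.008 = 9.072
  O: 4 × 15.999 = 63.996
Sum: 6×12.011 + 1×35.450 + 9×1.008 + 4×15.999 = 180.584 → 180.58 g/mol.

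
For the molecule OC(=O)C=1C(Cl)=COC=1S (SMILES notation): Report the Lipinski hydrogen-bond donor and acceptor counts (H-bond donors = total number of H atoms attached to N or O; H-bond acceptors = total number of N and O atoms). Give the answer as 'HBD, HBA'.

1, 3

Donors: find every N or O and count the H atoms it carries.
  atom 1 (O): bond orders sum to 1 → 1 H
  atom 3 (O): bond orders sum to 2 → 0 H
  atom 8 (O): bond orders sum to 2 → 0 H
Lipinski HBD = 1.
Acceptors: N atoms = 0, O atoms = 3 → HBA = 3.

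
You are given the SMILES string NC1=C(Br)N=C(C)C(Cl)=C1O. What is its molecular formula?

Walk through each heavy atom and fill implicit hydrogens from standard valence (C 4, N 3, O 2, S 2, halogen 1):
  atom 1: N, bond orders sum to 1 (valence 3) → 2 H
  atom 2: C, bond orders sum to 4 (valence 4) → 0 H
  atom 3: C, bond orders sum to 4 (valence 4) → 0 H
  atom 4: Br (halogen, monovalent) → 0 H
  atom 5: N, bond orders sum to 3 (valence 3) → 0 H
  atom 6: C, bond orders sum to 4 (valence 4) → 0 H
  atom 7: C, bond orders sum to 1 (valence 4) → 3 H
  atom 8: C, bond orders sum to 4 (valence 4) → 0 H
  atom 9: Cl (halogen, monovalent) → 0 H
  atom 10: C, bond orders sum to 4 (valence 4) → 0 H
  atom 11: O, bond orders sum to 1 (valence 2) → 1 H
Totals → C:6, H:6, Br:1, Cl:1, N:2, O:1.

C6H6BrClN2O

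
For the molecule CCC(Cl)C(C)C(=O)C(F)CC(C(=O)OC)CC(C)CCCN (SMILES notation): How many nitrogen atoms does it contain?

1

Scan the SMILES for N atoms (remember two-letter symbols like Cl and Br are single atoms).
Nitrogen count: 1.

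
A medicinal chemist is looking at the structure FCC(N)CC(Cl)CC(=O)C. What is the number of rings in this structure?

0

In SMILES, each pair of matching ring-closure digits denotes one ring-closing bond; the number of such bonds equals the number of independent rings.
Ring-closure bonds here: 0.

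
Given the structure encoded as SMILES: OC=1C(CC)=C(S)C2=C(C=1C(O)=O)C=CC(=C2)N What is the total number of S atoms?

1

Scan the SMILES for S atoms (remember two-letter symbols like Cl and Br are single atoms).
Sulfur count: 1.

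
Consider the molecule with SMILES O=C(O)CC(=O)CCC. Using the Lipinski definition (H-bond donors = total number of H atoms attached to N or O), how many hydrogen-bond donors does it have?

1

Donors: find every N or O and count the H atoms it carries.
  atom 1 (O): bond orders sum to 2 → 0 H
  atom 3 (O): bond orders sum to 1 → 1 H
  atom 6 (O): bond orders sum to 2 → 0 H
Lipinski HBD = 1.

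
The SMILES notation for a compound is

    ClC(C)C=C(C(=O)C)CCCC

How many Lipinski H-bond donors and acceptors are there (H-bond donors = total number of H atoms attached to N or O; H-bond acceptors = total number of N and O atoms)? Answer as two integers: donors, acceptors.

0, 1

Donors: find every N or O and count the H atoms it carries.
  atom 7 (O): bond orders sum to 2 → 0 H
Lipinski HBD = 0.
Acceptors: N atoms = 0, O atoms = 1 → HBA = 1.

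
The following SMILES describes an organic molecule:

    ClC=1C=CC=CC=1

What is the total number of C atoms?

6

Count every carbon token in the SMILES (each C, including those in ring-closure positions and inside branches).
Carbon count: 6.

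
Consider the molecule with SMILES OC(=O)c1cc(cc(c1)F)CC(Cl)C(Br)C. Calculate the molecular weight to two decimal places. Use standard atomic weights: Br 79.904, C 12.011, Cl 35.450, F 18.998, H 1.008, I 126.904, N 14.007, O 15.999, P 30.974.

First, the molecular formula is C11H11BrClFO2 (counting implicit H from valence).
  Br: 1 × 79.904 = 79.904
  C: 11 × 12.011 = 132.121
  Cl: 1 × 35.450 = 35.450
  F: 1 × 18.998 = 18.998
  H: 11 × 1.008 = 11.088
  O: 2 × 15.999 = 31.998
Sum: 1×79.904 + 11×12.011 + 1×35.450 + 1×18.998 + 11×1.008 + 2×15.999 = 309.559 → 309.56 g/mol.

309.56 g/mol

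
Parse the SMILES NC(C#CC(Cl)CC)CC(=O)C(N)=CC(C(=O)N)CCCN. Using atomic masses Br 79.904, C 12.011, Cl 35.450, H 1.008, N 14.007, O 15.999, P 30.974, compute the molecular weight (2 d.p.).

First, the molecular formula is C15H25ClN4O2 (counting implicit H from valence).
  C: 15 × 12.011 = 180.165
  Cl: 1 × 35.450 = 35.450
  H: 25 × 1.008 = 25.200
  N: 4 × 14.007 = 56.028
  O: 2 × 15.999 = 31.998
Sum: 15×12.011 + 1×35.450 + 25×1.008 + 4×14.007 + 2×15.999 = 328.841 → 328.84 g/mol.

328.84 g/mol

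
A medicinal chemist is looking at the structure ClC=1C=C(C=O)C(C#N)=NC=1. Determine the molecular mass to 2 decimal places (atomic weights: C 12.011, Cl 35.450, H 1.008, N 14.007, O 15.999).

First, the molecular formula is C7H3ClN2O (counting implicit H from valence).
  C: 7 × 12.011 = 84.077
  Cl: 1 × 35.450 = 35.450
  H: 3 × 1.008 = 3.024
  N: 2 × 14.007 = 28.014
  O: 1 × 15.999 = 15.999
Sum: 7×12.011 + 1×35.450 + 3×1.008 + 2×14.007 + 1×15.999 = 166.564 → 166.56 g/mol.

166.56 g/mol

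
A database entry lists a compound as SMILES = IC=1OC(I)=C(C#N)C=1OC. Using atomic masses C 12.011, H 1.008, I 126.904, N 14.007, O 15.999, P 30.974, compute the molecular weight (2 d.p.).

374.90 g/mol

First, the molecular formula is C6H3I2NO2 (counting implicit H from valence).
  C: 6 × 12.011 = 72.066
  H: 3 × 1.008 = 3.024
  I: 2 × 126.904 = 253.808
  N: 1 × 14.007 = 14.007
  O: 2 × 15.999 = 31.998
Sum: 6×12.011 + 3×1.008 + 2×126.904 + 1×14.007 + 2×15.999 = 374.903 → 374.90 g/mol.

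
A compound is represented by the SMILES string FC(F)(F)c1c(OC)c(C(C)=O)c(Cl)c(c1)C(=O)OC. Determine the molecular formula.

Walk through each heavy atom and fill implicit hydrogens from standard valence (C 4, N 3, O 2, S 2, halogen 1); for lowercase aromatic atoms, an aromatic c carries 1 H when it has two neighbours and 0 H with three, and aromatic n carries 0 H:
  atom 1: F (halogen, monovalent) → 0 H
  atom 2: C, bond orders sum to 4 (valence 4) → 0 H
  atom 3: F (halogen, monovalent) → 0 H
  atom 4: F (halogen, monovalent) → 0 H
  atom 5: aromatic c, 3 neighbours → 0 H
  atom 6: aromatic c, 3 neighbours → 0 H
  atom 7: O, bond orders sum to 2 (valence 2) → 0 H
  atom 8: C, bond orders sum to 1 (valence 4) → 3 H
  atom 9: aromatic c, 3 neighbours → 0 H
  atom 10: C, bond orders sum to 4 (valence 4) → 0 H
  atom 11: C, bond orders sum to 1 (valence 4) → 3 H
  atom 12: O, bond orders sum to 2 (valence 2) → 0 H
  atom 13: aromatic c, 3 neighbours → 0 H
  atom 14: Cl (halogen, monovalent) → 0 H
  atom 15: aromatic c, 3 neighbours → 0 H
  atom 16: aromatic c, 2 neighbours → 1 H
  atom 17: C, bond orders sum to 4 (valence 4) → 0 H
  atom 18: O, bond orders sum to 2 (valence 2) → 0 H
  atom 19: O, bond orders sum to 2 (valence 2) → 0 H
  atom 20: C, bond orders sum to 1 (valence 4) → 3 H
Totals → C:12, H:10, Cl:1, F:3, O:4.
In Hill order: C12H10ClF3O4.

C12H10ClF3O4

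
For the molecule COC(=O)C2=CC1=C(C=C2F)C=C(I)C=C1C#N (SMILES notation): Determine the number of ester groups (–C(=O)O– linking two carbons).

1

The ester motif appears at heavy-atom position 3 in the SMILES.
Other groups present: 1 nitrile.
Ester count: 1.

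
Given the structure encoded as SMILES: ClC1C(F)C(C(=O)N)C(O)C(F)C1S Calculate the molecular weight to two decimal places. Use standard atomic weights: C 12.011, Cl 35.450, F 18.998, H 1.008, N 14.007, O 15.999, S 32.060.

245.67 g/mol

First, the molecular formula is C7H10ClF2NO2S (counting implicit H from valence).
  C: 7 × 12.011 = 84.077
  Cl: 1 × 35.450 = 35.450
  F: 2 × 18.998 = 37.996
  H: 10 × 1.008 = 10.080
  N: 1 × 14.007 = 14.007
  O: 2 × 15.999 = 31.998
  S: 1 × 32.060 = 32.060
Sum: 7×12.011 + 1×35.450 + 2×18.998 + 10×1.008 + 1×14.007 + 2×15.999 + 1×32.060 = 245.668 → 245.67 g/mol.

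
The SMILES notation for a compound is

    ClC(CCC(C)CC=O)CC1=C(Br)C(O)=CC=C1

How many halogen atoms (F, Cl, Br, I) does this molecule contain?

2

Halogen atoms appear at heavy-atom positions 1, 13 (1×Br, 1×Cl).
Other groups present: 1 aldehyde, 1 hydroxyl.
Halogen count: 2.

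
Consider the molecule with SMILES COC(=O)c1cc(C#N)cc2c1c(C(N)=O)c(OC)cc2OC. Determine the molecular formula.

C16H14N2O5

Walk through each heavy atom and fill implicit hydrogens from standard valence (C 4, N 3, O 2, S 2, halogen 1); for lowercase aromatic atoms, an aromatic c carries 1 H when it has two neighbours and 0 H with three, and aromatic n carries 0 H:
  atom 1: C, bond orders sum to 1 (valence 4) → 3 H
  atom 2: O, bond orders sum to 2 (valence 2) → 0 H
  atom 3: C, bond orders sum to 4 (valence 4) → 0 H
  atom 4: O, bond orders sum to 2 (valence 2) → 0 H
  atom 5: aromatic c, 3 neighbours → 0 H
  atom 6: aromatic c, 2 neighbours → 1 H
  atom 7: aromatic c, 3 neighbours → 0 H
  atom 8: C, bond orders sum to 4 (valence 4) → 0 H
  atom 9: N, bond orders sum to 3 (valence 3) → 0 H
  atom 10: aromatic c, 2 neighbours → 1 H
  atom 11: aromatic c, 3 neighbours → 0 H
  atom 12: aromatic c, 3 neighbours → 0 H
  atom 13: aromatic c, 3 neighbours → 0 H
  atom 14: C, bond orders sum to 4 (valence 4) → 0 H
  atom 15: N, bond orders sum to 1 (valence 3) → 2 H
  atom 16: O, bond orders sum to 2 (valence 2) → 0 H
  atom 17: aromatic c, 3 neighbours → 0 H
  atom 18: O, bond orders sum to 2 (valence 2) → 0 H
  atom 19: C, bond orders sum to 1 (valence 4) → 3 H
  atom 20: aromatic c, 2 neighbours → 1 H
  atom 21: aromatic c, 3 neighbours → 0 H
  atom 22: O, bond orders sum to 2 (valence 2) → 0 H
  atom 23: C, bond orders sum to 1 (valence 4) → 3 H
Totals → C:16, H:14, N:2, O:5.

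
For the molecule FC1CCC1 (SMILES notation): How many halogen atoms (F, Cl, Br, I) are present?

1

Halogen atoms appear at heavy-atom position 1 (1×F).
Halogen count: 1.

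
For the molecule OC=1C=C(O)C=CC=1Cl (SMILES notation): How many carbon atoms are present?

6

Count every carbon token in the SMILES (each C, including those in ring-closure positions and inside branches).
Carbon count: 6.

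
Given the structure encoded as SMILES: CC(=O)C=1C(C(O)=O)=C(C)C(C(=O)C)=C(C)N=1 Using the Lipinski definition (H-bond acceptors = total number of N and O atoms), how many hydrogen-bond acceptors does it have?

5

N atoms: 1; O atoms: 4.
Lipinski HBA = 1 + 4 = 5.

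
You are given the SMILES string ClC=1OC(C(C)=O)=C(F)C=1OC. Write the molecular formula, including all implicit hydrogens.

Walk through each heavy atom and fill implicit hydrogens from standard valence (C 4, N 3, O 2, S 2, halogen 1):
  atom 1: Cl (halogen, monovalent) → 0 H
  atom 2: C, bond orders sum to 4 (valence 4) → 0 H
  atom 3: O, bond orders sum to 2 (valence 2) → 0 H
  atom 4: C, bond orders sum to 4 (valence 4) → 0 H
  atom 5: C, bond orders sum to 4 (valence 4) → 0 H
  atom 6: C, bond orders sum to 1 (valence 4) → 3 H
  atom 7: O, bond orders sum to 2 (valence 2) → 0 H
  atom 8: C, bond orders sum to 4 (valence 4) → 0 H
  atom 9: F (halogen, monovalent) → 0 H
  atom 10: C, bond orders sum to 4 (valence 4) → 0 H
  atom 11: O, bond orders sum to 2 (valence 2) → 0 H
  atom 12: C, bond orders sum to 1 (valence 4) → 3 H
Totals → C:7, H:6, Cl:1, F:1, O:3.
In Hill order: C7H6ClFO3.

C7H6ClFO3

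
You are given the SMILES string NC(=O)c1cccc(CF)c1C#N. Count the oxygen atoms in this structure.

Scan the SMILES for O atoms (remember two-letter symbols like Cl and Br are single atoms).
Oxygen count: 1.

1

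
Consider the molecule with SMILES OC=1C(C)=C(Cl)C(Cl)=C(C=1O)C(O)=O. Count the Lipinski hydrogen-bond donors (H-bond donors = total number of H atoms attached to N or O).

Donors: find every N or O and count the H atoms it carries.
  atom 1 (O): bond orders sum to 1 → 1 H
  atom 11 (O): bond orders sum to 1 → 1 H
  atom 13 (O): bond orders sum to 1 → 1 H
  atom 14 (O): bond orders sum to 2 → 0 H
Lipinski HBD = 3.

3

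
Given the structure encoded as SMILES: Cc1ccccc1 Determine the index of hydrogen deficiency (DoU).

4

Molecular formula: C7H8.
DoU = (2C + 2 + N − H − X) / 2, where X is the halogen count and O/S are ignored.
    = (2·7 + 2 + 0 − 8 − 0) / 2 = 8 / 2 = 4.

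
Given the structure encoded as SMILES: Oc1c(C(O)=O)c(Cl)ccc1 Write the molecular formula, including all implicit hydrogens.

C7H5ClO3

Walk through each heavy atom and fill implicit hydrogens from standard valence (C 4, N 3, O 2, S 2, halogen 1); for lowercase aromatic atoms, an aromatic c carries 1 H when it has two neighbours and 0 H with three, and aromatic n carries 0 H:
  atom 1: O, bond orders sum to 1 (valence 2) → 1 H
  atom 2: aromatic c, 3 neighbours → 0 H
  atom 3: aromatic c, 3 neighbours → 0 H
  atom 4: C, bond orders sum to 4 (valence 4) → 0 H
  atom 5: O, bond orders sum to 1 (valence 2) → 1 H
  atom 6: O, bond orders sum to 2 (valence 2) → 0 H
  atom 7: aromatic c, 3 neighbours → 0 H
  atom 8: Cl (halogen, monovalent) → 0 H
  atom 9: aromatic c, 2 neighbours → 1 H
  atom 10: aromatic c, 2 neighbours → 1 H
  atom 11: aromatic c, 2 neighbours → 1 H
Totals → C:7, H:5, Cl:1, O:3.
In Hill order: C7H5ClO3.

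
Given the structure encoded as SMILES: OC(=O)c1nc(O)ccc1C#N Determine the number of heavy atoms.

12

Every atom symbol written in the SMILES (organic subset) is one heavy atom; implicit H are not written.
Heavy atoms by element → C:7, N:2, O:3.
Total: 12.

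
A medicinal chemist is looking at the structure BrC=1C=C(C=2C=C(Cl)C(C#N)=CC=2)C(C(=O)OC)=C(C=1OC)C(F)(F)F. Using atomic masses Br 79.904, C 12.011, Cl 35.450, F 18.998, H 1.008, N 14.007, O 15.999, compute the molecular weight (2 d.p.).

448.62 g/mol

First, the molecular formula is C17H10BrClF3NO3 (counting implicit H from valence).
  Br: 1 × 79.904 = 79.904
  C: 17 × 12.011 = 204.187
  Cl: 1 × 35.450 = 35.450
  F: 3 × 18.998 = 56.994
  H: 10 × 1.008 = 10.080
  N: 1 × 14.007 = 14.007
  O: 3 × 15.999 = 47.997
Sum: 1×79.904 + 17×12.011 + 1×35.450 + 3×18.998 + 10×1.008 + 1×14.007 + 3×15.999 = 448.619 → 448.62 g/mol.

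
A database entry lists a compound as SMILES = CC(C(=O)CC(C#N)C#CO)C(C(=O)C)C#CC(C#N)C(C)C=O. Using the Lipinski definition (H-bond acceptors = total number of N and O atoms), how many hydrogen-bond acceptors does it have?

6

N atoms: 2; O atoms: 4.
Lipinski HBA = 2 + 4 = 6.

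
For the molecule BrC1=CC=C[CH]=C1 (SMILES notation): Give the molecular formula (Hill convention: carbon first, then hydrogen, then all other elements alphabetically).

Walk through each heavy atom and fill implicit hydrogens from standard valence (C 4, N 3, O 2, S 2, halogen 1):
  atom 1: Br (halogen, monovalent) → 0 H
  atom 2: C, bond orders sum to 4 (valence 4) → 0 H
  atom 3: C, bond orders sum to 3 (valence 4) → 1 H
  atom 4: C, bond orders sum to 3 (valence 4) → 1 H
  atom 5: C, bond orders sum to 3 (valence 4) → 1 H
  atom 6: C with explicit H count 1
  atom 7: C, bond orders sum to 3 (valence 4) → 1 H
Totals → C:6, H:5, Br:1.
In Hill order: C6H5Br.

C6H5Br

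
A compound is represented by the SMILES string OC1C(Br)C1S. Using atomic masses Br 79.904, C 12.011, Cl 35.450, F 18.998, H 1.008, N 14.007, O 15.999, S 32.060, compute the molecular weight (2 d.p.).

169.04 g/mol

First, the molecular formula is C3H5BrOS (counting implicit H from valence).
  Br: 1 × 79.904 = 79.904
  C: 3 × 12.011 = 36.033
  H: 5 × 1.008 = 5.040
  O: 1 × 15.999 = 15.999
  S: 1 × 32.060 = 32.060
Sum: 1×79.904 + 3×12.011 + 5×1.008 + 1×15.999 + 1×32.060 = 169.036 → 169.04 g/mol.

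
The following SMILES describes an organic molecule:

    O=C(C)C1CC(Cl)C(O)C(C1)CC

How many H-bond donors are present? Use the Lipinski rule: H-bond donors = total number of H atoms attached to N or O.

Donors: find every N or O and count the H atoms it carries.
  atom 1 (O): bond orders sum to 2 → 0 H
  atom 9 (O): bond orders sum to 1 → 1 H
Lipinski HBD = 1.

1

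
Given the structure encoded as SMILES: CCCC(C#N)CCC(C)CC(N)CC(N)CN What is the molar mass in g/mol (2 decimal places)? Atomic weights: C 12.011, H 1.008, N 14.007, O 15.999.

254.42 g/mol

First, the molecular formula is C14H30N4 (counting implicit H from valence).
  C: 14 × 12.011 = 168.154
  H: 30 × 1.008 = 30.240
  N: 4 × 14.007 = 56.028
Sum: 14×12.011 + 30×1.008 + 4×14.007 = 254.422 → 254.42 g/mol.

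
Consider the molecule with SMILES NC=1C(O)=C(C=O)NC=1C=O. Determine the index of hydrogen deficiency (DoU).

Molecular formula: C6H6N2O3.
DoU = (2C + 2 + N − H − X) / 2, where X is the halogen count and O/S are ignored.
    = (2·6 + 2 + 2 − 6 − 0) / 2 = 10 / 2 = 5.

5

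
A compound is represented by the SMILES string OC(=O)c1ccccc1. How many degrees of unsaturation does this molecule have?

Molecular formula: C7H6O2.
DoU = (2C + 2 + N − H − X) / 2, where X is the halogen count and O/S are ignored.
    = (2·7 + 2 + 0 − 6 − 0) / 2 = 10 / 2 = 5.

5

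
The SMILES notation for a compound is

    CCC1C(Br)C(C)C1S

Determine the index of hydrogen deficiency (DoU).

Degree of unsaturation = (number of rings) + (number of π bonds).
Ring closures in the SMILES: 1.
π bonds: none → 0 DoU from unsaturation.
Total DoU = 1 + 0 = 1.

1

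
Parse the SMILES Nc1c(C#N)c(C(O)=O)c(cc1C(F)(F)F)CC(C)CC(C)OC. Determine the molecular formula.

C16H19F3N2O3

Walk through each heavy atom and fill implicit hydrogens from standard valence (C 4, N 3, O 2, S 2, halogen 1); for lowercase aromatic atoms, an aromatic c carries 1 H when it has two neighbours and 0 H with three, and aromatic n carries 0 H:
  atom 1: N, bond orders sum to 1 (valence 3) → 2 H
  atom 2: aromatic c, 3 neighbours → 0 H
  atom 3: aromatic c, 3 neighbours → 0 H
  atom 4: C, bond orders sum to 4 (valence 4) → 0 H
  atom 5: N, bond orders sum to 3 (valence 3) → 0 H
  atom 6: aromatic c, 3 neighbours → 0 H
  atom 7: C, bond orders sum to 4 (valence 4) → 0 H
  atom 8: O, bond orders sum to 1 (valence 2) → 1 H
  atom 9: O, bond orders sum to 2 (valence 2) → 0 H
  atom 10: aromatic c, 3 neighbours → 0 H
  atom 11: aromatic c, 2 neighbours → 1 H
  atom 12: aromatic c, 3 neighbours → 0 H
  atom 13: C, bond orders sum to 4 (valence 4) → 0 H
  atom 14: F (halogen, monovalent) → 0 H
  atom 15: F (halogen, monovalent) → 0 H
  atom 16: F (halogen, monovalent) → 0 H
  atom 17: C, bond orders sum to 2 (valence 4) → 2 H
  atom 18: C, bond orders sum to 3 (valence 4) → 1 H
  atom 19: C, bond orders sum to 1 (valence 4) → 3 H
  atom 20: C, bond orders sum to 2 (valence 4) → 2 H
  atom 21: C, bond orders sum to 3 (valence 4) → 1 H
  atom 22: C, bond orders sum to 1 (valence 4) → 3 H
  atom 23: O, bond orders sum to 2 (valence 2) → 0 H
  atom 24: C, bond orders sum to 1 (valence 4) → 3 H
Totals → C:16, H:19, F:3, N:2, O:3.
In Hill order: C16H19F3N2O3.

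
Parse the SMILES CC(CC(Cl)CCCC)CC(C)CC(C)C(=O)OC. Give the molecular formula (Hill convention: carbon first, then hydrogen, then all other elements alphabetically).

C16H31ClO2

Walk through each heavy atom and fill implicit hydrogens from standard valence (C 4, N 3, O 2, S 2, halogen 1):
  atom 1: C, bond orders sum to 1 (valence 4) → 3 H
  atom 2: C, bond orders sum to 3 (valence 4) → 1 H
  atom 3: C, bond orders sum to 2 (valence 4) → 2 H
  atom 4: C, bond orders sum to 3 (valence 4) → 1 H
  atom 5: Cl (halogen, monovalent) → 0 H
  atom 6: C, bond orders sum to 2 (valence 4) → 2 H
  atom 7: C, bond orders sum to 2 (valence 4) → 2 H
  atom 8: C, bond orders sum to 2 (valence 4) → 2 H
  atom 9: C, bond orders sum to 1 (valence 4) → 3 H
  atom 10: C, bond orders sum to 2 (valence 4) → 2 H
  atom 11: C, bond orders sum to 3 (valence 4) → 1 H
  atom 12: C, bond orders sum to 1 (valence 4) → 3 H
  atom 13: C, bond orders sum to 2 (valence 4) → 2 H
  atom 14: C, bond orders sum to 3 (valence 4) → 1 H
  atom 15: C, bond orders sum to 1 (valence 4) → 3 H
  atom 16: C, bond orders sum to 4 (valence 4) → 0 H
  atom 17: O, bond orders sum to 2 (valence 2) → 0 H
  atom 18: O, bond orders sum to 2 (valence 2) → 0 H
  atom 19: C, bond orders sum to 1 (valence 4) → 3 H
Totals → C:16, H:31, Cl:1, O:2.
In Hill order: C16H31ClO2.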